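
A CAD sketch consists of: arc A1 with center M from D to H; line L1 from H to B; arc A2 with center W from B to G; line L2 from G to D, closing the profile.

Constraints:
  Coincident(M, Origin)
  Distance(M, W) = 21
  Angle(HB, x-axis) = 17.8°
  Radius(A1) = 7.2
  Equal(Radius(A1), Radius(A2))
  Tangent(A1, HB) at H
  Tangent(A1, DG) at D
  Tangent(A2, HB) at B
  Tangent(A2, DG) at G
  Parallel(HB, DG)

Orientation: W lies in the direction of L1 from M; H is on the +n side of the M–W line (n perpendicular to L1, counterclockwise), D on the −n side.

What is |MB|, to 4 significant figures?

22.20

Tangency of A1 to both parallel lines with radius 7.2 puts H and D at M ± 7.2·n: H = (-2.201, 6.855), D = (2.201, -6.855). Equal radii place B and G the same way about W: B = W + 7.2·n = (17.79, 13.27), G = W − 7.2·n = (22.20, -0.4357). Then |MB| = |B − M| = 22.20.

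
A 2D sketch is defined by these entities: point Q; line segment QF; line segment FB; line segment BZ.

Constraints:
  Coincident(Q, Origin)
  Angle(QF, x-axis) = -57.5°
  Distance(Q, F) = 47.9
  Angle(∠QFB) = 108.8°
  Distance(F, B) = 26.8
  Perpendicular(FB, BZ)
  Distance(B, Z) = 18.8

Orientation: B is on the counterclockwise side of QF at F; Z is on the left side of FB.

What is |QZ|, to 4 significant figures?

49.89

Q is at the origin; QF runs at -57.5° with length 47.9, so F = 47.9·(cos -57.5°, sin -57.5°) = (25.74, -40.40). ∠QFB = 108.8°, so FB runs at -57.5° + (180° − 108.8°) = 13.70° from the x-axis; with |FB| = 26.8, B = F + 26.8·(cos 13.70°, sin 13.70°) = (51.77, -34.05). FB ⟂ BZ; with |BZ| = 18.8 on the left of FB, Z = B + 18.8·(-0.2368, 0.9715) = (47.32, -15.79). Then |QZ| = |Z − Q| = 49.89.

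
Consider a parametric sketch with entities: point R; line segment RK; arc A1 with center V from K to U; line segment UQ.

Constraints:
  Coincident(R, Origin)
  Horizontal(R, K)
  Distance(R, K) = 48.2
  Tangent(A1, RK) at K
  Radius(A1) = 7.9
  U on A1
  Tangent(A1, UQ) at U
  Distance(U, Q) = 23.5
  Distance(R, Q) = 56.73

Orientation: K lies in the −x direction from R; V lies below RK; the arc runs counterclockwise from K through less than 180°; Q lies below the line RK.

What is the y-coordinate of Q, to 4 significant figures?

-32.63

Checks: |VU| = 7.900 ✓; ∠(VU, UQ) = 90.00° ✓; |UQ| = 23.50 ✓; |RQ| = 56.73 ✓.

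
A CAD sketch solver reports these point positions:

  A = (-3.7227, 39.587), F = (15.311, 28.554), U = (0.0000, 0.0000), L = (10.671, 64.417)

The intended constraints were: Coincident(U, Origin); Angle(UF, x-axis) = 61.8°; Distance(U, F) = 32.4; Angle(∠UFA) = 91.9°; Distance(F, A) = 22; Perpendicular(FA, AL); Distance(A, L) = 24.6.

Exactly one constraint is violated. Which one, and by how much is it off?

Distance(A, L) = 24.6 — off by 4.10.

U = (0.00, 0.00) ✓; UF at 61.80° ✓; |UF| = 32.40 ✓; ∠UFA = 91.90° ✓; |FA| = 22.00 ✓; ∠(FA, AL) = 90.00° ✓; |AL| = 28.70 ✗.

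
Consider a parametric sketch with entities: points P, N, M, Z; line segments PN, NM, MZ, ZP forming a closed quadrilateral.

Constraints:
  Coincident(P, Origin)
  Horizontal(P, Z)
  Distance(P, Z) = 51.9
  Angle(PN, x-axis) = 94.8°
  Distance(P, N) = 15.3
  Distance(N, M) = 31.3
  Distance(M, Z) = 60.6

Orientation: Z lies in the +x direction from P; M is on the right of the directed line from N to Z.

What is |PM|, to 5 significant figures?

16.951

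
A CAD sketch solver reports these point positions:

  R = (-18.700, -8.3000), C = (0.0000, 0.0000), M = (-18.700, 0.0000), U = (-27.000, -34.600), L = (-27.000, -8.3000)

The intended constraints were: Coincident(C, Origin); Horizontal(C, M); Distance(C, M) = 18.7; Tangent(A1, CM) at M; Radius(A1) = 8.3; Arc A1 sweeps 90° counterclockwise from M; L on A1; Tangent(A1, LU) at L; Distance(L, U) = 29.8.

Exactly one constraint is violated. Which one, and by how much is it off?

Distance(L, U) = 29.8 — off by 3.50.

C = (0.00, 0.00) ✓; C.y = 0.00, M.y = 0.00 ✓; |CM| = 18.70 ✓; ∠(RM, MC) = 90.00° ✓; |RM| = 8.300 ✓; bearing(R→L) − bearing(R→M) = 90.00° ✓; |RL| = 8.300 ✓; ∠(RL, LU) = 90.00° ✓; |LU| = 26.30 ✗.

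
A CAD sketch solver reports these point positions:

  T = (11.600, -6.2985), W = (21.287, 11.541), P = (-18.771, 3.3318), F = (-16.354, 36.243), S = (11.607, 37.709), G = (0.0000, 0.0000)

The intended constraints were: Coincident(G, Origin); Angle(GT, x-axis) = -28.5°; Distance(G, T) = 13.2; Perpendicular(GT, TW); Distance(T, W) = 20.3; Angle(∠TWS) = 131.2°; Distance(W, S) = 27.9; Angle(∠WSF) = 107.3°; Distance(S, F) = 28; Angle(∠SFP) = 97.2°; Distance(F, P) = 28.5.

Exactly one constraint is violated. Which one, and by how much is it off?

Distance(F, P) = 28.5 — off by 4.50.

G = (0.00, 0.00) ✓; GT at -28.50° ✓; |GT| = 13.20 ✓; ∠(GT, TW) = 90.00° ✓; |TW| = 20.30 ✓; ∠TWS = 131.2° ✓; |WS| = 27.90 ✓; ∠WSF = 107.3° ✓; |SF| = 28.00 ✓; ∠SFP = 97.20° ✓; |FP| = 33.00 ✗.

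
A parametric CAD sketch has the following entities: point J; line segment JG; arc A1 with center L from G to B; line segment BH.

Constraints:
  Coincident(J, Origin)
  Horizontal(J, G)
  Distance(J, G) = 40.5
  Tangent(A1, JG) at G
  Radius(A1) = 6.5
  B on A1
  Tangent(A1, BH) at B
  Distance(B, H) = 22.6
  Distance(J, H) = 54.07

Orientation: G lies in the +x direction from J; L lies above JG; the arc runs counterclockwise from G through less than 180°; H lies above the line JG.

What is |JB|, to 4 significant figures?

47.50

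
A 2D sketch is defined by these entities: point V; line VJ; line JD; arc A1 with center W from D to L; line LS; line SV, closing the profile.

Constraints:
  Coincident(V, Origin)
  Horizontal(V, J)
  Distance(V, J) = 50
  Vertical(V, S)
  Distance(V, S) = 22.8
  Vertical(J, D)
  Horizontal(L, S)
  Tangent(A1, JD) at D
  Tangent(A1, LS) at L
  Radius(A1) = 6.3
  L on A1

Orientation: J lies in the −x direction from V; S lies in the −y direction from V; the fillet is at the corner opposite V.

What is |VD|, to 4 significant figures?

52.65

V is at the origin; VJ is horizontal with |VJ| = 50.0 and J on the −x side, so J = (-50.00, 0.000). V and S share the same x with |VS| = 22.8 and S on the −y side, so S = (0.000, -22.80). The virtual corner opposite V is at (-50.00, -22.80). The tangent condition forces WD to be normal to JD and A1 meets LS tangentially, so WL is at right angles to LS, with radius 6.3, so the center W sits 6.3 in from both sides at W = (-43.70, -16.50). That places the tangent points at D = (-50.00, -16.50) on JD and L = (-43.70, -22.80) on LS. Then |VD| = |D − V| = 52.65.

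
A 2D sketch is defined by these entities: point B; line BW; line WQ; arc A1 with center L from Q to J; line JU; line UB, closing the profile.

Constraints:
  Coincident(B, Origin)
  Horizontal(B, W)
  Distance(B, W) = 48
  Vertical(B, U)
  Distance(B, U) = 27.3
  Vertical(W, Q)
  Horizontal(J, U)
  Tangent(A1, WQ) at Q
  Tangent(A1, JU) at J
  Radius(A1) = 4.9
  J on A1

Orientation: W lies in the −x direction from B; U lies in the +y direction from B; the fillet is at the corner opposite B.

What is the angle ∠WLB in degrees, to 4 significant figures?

74.88°

B is at the origin; B and W share the same y with |BW| = 48.0 and W on the −x side, so W = (-48.00, 0.000). B and U share the same x with |BU| = 27.3 and U on the +y side, so U = (0.000, 27.30). The virtual corner opposite B is at (-48.00, 27.30). A1 meets WQ tangentially, so LQ is at right angles to WQ and A1 meets JU tangentially, so LJ is at right angles to JU, with radius 4.9, so the center L sits 4.9 in from both sides at L = (-43.10, 22.40). Then cos ∠WLB = LW·LB / (|LW||LB|), giving 74.88°.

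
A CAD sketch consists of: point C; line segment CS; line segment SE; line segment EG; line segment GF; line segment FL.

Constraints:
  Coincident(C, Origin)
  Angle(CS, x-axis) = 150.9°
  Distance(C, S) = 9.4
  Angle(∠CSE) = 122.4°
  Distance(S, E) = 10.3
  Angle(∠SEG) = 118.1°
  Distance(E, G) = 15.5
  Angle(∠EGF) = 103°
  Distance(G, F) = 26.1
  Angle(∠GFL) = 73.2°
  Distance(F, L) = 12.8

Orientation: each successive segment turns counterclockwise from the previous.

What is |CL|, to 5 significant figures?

11.461

∠EGF = 103.0° gives GF at -12.600° from the x-axis; with |GF| = 26.1, F = (8.3144, -21.536). ∠GFL = 73.2° gives FL at 94.200° from the x-axis; with |FL| = 12.8, L = (7.3769, -8.7707). Then |CL| = |L − C| = 11.461.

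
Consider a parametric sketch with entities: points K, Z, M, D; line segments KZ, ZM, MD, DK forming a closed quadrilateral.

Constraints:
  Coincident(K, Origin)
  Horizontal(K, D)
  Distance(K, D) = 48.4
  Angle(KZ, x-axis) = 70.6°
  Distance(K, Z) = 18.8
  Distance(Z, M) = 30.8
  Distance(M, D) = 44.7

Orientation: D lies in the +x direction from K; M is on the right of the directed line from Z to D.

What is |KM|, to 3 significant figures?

14.2

Checks: |ZM| = 30.80 ✓; |MD| = 44.70 ✓.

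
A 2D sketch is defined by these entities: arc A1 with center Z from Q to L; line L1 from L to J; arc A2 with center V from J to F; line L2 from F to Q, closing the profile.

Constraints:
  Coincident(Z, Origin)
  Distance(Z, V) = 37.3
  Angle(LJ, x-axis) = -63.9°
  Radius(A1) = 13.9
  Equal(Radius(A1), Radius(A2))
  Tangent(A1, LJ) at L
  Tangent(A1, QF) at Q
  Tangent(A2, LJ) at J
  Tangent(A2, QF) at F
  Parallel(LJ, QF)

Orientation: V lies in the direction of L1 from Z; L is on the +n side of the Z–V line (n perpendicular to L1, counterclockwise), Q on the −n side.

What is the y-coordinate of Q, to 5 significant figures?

-6.1152

Z is at the origin and V lies 37.3 along u from Z, so V = 37.3·u = (16.410, -33.496). Tangency of A1 to both parallel lines with radius 13.9 puts L and Q at Z ± 13.9·n: L = (12.483, 6.1152), Q = (-12.483, -6.1152). So Q.y = -6.1152.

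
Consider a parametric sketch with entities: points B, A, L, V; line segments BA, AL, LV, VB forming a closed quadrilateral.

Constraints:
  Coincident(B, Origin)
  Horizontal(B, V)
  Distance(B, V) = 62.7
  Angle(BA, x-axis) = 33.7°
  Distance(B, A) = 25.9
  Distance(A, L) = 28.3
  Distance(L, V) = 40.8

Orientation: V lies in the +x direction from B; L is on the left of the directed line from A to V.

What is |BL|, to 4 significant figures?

53.89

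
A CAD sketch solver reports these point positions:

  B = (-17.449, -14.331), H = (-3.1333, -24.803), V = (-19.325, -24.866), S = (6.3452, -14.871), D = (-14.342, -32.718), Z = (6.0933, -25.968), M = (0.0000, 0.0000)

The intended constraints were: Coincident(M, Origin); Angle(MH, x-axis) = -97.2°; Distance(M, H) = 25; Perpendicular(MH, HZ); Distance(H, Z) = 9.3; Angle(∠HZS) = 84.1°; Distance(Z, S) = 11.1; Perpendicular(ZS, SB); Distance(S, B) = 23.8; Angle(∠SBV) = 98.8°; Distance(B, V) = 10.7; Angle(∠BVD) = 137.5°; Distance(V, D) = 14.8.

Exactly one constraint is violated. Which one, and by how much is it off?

Distance(V, D) = 14.8 — off by 5.50.

M = (0.00, 0.00) ✓; MH at -97.20° ✓; |MH| = 25.00 ✓; ∠(MH, HZ) = 90.00° ✓; |HZ| = 9.300 ✓; ∠HZS = 84.10° ✓; |ZS| = 11.10 ✓; ∠(ZS, SB) = 90.00° ✓; |SB| = 23.80 ✓; ∠SBV = 98.80° ✓; |BV| = 10.70 ✓; ∠BVD = 137.5° ✓; |VD| = 9.300 ✗.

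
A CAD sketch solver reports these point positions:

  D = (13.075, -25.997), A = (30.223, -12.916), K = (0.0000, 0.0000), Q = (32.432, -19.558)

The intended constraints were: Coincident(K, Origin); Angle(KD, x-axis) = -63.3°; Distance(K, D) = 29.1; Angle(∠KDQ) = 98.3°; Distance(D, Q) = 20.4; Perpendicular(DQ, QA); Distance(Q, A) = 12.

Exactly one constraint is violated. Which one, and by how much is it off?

Distance(Q, A) = 12 — off by 5.00.

K = (0.00, 0.00) ✓; KD at -63.30° ✓; |KD| = 29.10 ✓; ∠KDQ = 98.30° ✓; |DQ| = 20.40 ✓; ∠(DQ, QA) = 90.00° ✓; |QA| = 7.000 ✗.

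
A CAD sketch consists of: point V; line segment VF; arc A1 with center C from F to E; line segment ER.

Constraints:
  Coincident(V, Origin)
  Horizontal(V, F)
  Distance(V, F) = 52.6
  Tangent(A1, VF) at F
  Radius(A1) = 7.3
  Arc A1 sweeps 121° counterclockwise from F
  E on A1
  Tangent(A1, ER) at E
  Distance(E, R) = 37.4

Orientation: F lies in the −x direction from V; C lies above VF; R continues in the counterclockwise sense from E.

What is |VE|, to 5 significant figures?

47.644

V is at the origin; V and F share the same y with |VF| = 52.6 and F on the −x side, so F = (-52.600, 0.0000). The tangent condition forces CF to be normal to VF, so C = F + (0, 7.3) = (-52.600, 7.3000). On A1, F sits at bearing -90° from C; a 121° counterclockwise sweep puts E at bearing 31°, so E = C + 7.3·(cos 31°, sin 31°) = (-46.343, 11.060). Then |VE| = |E − V| = 47.644.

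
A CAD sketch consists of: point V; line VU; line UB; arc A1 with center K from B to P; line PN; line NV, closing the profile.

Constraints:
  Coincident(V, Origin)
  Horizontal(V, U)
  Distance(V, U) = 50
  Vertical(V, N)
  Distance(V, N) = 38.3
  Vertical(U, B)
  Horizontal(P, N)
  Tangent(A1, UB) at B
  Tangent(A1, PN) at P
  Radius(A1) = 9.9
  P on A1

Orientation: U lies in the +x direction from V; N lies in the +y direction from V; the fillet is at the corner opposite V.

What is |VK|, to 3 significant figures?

49.1

V is at the origin; V and U share the same y with |VU| = 50.0 and U on the +x side, so U = (50.0, 0.00). VN is vertical with |VN| = 38.3 and N on the +y side, so N = (0.00, 38.3). The virtual corner opposite V is at (50.0, 38.3). Since A1 is tangent to UB there, KB ⟂ UB and A1 meets PN tangentially, so KP is at right angles to PN, with radius 9.9, so the center K sits 9.9 in from both sides at K = (40.1, 28.4). Then |VK| = |K − V| = 49.1.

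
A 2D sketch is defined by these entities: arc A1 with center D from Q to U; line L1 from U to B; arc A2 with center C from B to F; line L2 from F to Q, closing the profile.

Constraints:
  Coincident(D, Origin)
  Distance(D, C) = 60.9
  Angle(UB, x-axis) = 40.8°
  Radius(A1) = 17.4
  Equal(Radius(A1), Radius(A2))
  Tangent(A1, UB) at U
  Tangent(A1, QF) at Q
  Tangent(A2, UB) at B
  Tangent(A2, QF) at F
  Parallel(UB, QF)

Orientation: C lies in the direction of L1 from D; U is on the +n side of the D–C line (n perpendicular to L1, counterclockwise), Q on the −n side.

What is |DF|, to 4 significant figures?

63.34

Tangency of A1 to both parallel lines with radius 17.4 puts U and Q at D ± 17.4·n: U = (-11.37, 13.17), Q = (11.37, -13.17). Equal radii place B and F the same way about C: B = C + 17.4·n = (34.73, 52.97), F = C − 17.4·n = (57.47, 26.62). Then |DF| = |F − D| = 63.34.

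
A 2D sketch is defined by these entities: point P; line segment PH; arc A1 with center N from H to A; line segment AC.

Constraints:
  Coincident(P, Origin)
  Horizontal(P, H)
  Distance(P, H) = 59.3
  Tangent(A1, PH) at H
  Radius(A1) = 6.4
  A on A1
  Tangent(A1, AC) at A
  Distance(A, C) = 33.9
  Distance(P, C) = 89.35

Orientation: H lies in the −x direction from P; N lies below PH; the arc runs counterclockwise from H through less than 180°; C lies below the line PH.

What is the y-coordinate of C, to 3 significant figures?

-30.5

P is at the origin; PH is horizontal with |PH| = 59.3 and H on the −x side, so H = (-59.3, 0.00). Since A1 is tangent to PH there, NH ⟂ PH, so N = H + (0, -6.4) = (-59.3, -6.40). Since NA ⟂ AC (tangency), |NC| = √(6.4² + 33.9²) = 34.5 regardless of where A sits on A1. So C lies on both circle(P, 89.35) and circle(N, 34.5); the below-PH intersection is C = (-84.0, -30.5). A is the foot of the tangent from C: A = (-64.5, -2.73).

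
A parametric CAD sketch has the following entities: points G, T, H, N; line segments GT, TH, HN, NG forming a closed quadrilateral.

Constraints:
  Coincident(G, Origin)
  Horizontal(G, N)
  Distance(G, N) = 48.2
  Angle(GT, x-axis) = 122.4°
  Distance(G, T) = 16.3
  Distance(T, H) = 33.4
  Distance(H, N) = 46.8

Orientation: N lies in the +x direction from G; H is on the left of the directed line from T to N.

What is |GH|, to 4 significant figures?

38.91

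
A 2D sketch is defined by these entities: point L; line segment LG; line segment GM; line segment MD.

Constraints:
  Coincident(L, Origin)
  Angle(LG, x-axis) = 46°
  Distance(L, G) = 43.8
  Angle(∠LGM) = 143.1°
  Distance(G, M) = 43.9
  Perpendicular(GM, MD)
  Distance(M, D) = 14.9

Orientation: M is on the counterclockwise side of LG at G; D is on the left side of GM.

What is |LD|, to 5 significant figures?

79.745

L is at the origin; LG runs at 46.0° with length 43.8, so G = 43.8·(cos 46.0°, sin 46.0°) = (30.426, 31.507). ∠LGM = 143.1°, so GM runs at 46.0° + (180° − 143.1°) = 82.900° from the x-axis; with |GM| = 43.9, M = G + 43.9·(cos 82.900°, sin 82.900°) = (35.852, 75.070). The perpendicularity gives MD at right angles to GM; with |MD| = 14.9 on the left of GM, D = M + 14.9·(-0.99233, 0.12360) = (21.066, 76.912). Then |LD| = |D − L| = 79.745.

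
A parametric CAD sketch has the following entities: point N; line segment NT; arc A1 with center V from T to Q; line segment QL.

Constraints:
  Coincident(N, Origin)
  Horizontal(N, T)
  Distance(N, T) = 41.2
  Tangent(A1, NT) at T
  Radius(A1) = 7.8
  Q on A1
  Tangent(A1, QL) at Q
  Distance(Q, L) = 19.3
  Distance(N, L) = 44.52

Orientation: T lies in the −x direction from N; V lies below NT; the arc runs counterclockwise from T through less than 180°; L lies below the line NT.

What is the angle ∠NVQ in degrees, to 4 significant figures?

151.1°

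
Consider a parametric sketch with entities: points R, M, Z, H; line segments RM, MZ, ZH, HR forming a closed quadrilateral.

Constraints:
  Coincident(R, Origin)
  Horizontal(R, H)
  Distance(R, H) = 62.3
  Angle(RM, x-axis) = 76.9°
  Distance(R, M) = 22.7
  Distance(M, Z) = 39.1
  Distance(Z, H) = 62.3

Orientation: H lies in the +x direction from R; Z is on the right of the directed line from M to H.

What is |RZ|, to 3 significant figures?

17.0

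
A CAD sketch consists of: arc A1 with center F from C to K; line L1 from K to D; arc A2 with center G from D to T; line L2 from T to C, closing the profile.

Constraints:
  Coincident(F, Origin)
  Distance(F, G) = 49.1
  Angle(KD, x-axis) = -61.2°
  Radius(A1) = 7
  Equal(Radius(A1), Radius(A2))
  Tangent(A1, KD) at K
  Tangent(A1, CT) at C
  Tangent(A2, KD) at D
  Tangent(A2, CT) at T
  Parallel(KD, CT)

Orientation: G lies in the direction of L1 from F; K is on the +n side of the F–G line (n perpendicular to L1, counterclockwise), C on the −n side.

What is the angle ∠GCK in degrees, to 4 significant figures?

81.89°

F is at the origin and G lies 49.1 along u from F, so G = 49.1·u = (23.65, -43.03). Tangency of A1 to both parallel lines with radius 7.0 puts K and C at F ± 7.0·n: K = (6.134, 3.372), C = (-6.134, -3.372). Then cos ∠GCK = CG·CK / (|CG||CK|), giving 81.89°.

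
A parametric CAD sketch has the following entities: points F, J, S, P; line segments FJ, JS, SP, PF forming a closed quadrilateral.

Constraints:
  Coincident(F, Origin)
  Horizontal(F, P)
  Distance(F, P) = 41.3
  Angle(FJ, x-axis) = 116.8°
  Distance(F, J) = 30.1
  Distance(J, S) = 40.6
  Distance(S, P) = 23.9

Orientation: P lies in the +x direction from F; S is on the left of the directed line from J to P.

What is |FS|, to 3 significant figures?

32.0

F is at the origin; FP is horizontal with |FP| = 41.3 and P in +x, so P = (41.3, 0). FJ runs at 116.8° with |FJ| = 30.1, so J = (-13.6, 26.9). S is determined by |JS| = 40.6 and |SP| = 23.9 together: it lies at the intersection of circle(J, 40.6) and circle(P, 23.9). With |JP| = 61.1, the foot of the radical line on JP is 39.4 from J and the perpendicular offset is √(40.6² − 39.4²) = 9.94. Taking the left-of-JP solution: S = (26.2, 18.5).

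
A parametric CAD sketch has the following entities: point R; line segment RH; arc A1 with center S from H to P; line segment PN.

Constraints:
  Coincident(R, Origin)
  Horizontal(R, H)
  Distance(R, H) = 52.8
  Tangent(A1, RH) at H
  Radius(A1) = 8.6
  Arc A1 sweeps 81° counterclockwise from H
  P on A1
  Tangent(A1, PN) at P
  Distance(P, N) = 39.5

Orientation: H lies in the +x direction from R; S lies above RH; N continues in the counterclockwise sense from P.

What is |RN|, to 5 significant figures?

81.813

On A1, H sits at bearing -90° from S; an 81° counterclockwise sweep puts P at bearing -9°, so P = S + 8.6·(cos -9°, sin -9°) = (61.294, 7.2547). Since A1 is tangent to PN there, SP ⟂ PN, so PN runs along (−sin -9°, cos -9°); with |PN| = 39.5, N = (67.473, 46.268). Then |RN| = |N − R| = 81.813.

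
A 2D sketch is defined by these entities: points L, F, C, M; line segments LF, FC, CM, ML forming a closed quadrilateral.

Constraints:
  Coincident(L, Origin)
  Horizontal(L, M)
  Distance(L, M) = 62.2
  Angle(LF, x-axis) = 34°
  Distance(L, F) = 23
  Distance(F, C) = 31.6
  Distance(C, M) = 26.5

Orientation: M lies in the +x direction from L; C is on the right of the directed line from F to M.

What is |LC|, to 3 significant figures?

40.4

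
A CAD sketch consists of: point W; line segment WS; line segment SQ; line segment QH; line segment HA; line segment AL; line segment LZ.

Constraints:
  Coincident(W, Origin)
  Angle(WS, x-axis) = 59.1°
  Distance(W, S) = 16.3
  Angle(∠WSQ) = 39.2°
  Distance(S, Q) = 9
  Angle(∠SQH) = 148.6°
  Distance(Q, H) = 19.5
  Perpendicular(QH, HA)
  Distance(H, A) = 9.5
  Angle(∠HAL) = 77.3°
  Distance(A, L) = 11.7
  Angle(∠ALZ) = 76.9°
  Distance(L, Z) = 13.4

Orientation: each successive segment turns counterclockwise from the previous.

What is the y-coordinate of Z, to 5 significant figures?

3.2723

W is at the origin; WS runs at 59.1° with length 16.3, so S = (8.3707, 13.986). ∠WSQ = 39.2° gives SQ at -160.10° from the x-axis; with |SQ| = 9.0, Q = (-0.091871, 10.923). ∠SQH = 148.6° gives QH at -128.70° from the x-axis; with |QH| = 19.5, H = (-12.284, -4.2954). QH is perpendicular to HA, so HA runs at -38.700°; with |HA| = 9.5, A = (-4.8700, -10.235). ∠HAL = 77.3° gives AL at 64.000° from the x-axis; with |AL| = 11.7, L = (0.25893, 0.28073). ∠ALZ = 76.9° gives LZ at 167.10° from the x-axis; with |LZ| = 13.4, Z = (-12.803, 3.2723). So Z.y = 3.2723.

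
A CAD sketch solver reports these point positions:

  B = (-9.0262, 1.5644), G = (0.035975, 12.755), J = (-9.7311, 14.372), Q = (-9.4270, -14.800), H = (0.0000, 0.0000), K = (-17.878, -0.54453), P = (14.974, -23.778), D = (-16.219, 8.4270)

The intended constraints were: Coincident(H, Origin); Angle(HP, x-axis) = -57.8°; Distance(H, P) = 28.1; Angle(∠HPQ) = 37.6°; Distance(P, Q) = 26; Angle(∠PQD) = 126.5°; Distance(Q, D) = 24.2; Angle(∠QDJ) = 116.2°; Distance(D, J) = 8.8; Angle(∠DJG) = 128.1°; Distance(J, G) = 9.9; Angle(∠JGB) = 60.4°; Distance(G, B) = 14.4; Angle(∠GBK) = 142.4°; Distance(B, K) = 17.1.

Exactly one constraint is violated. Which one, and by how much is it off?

Distance(B, K) = 17.1 — off by 8.00.

H = (0.00, 0.00) ✓; HP at -57.80° ✓; |HP| = 28.10 ✓; ∠HPQ = 37.60° ✓; |PQ| = 26.00 ✓; ∠PQD = 126.5° ✓; |QD| = 24.20 ✓; ∠QDJ = 116.2° ✓; |DJ| = 8.800 ✓; ∠DJG = 128.1° ✓; |JG| = 9.900 ✓; ∠JGB = 60.40° ✓; |GB| = 14.40 ✓; ∠GBK = 142.4° ✓; |BK| = 9.100 ✗.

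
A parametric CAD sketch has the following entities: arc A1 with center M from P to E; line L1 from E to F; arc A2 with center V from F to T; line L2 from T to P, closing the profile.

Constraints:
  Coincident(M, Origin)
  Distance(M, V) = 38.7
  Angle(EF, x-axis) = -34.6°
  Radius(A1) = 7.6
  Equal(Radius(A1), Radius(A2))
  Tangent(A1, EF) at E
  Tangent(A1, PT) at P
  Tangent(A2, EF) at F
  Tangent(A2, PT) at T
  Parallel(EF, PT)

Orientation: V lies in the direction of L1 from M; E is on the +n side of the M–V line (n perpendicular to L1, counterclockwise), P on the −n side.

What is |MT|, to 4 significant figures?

39.44

The slot axis is L1's direction at -34.6°, so u = (cos -34.6°, sin -34.6°) = (0.8231, -0.5678) and n = (−sin -34.6°, cos -34.6°) = (0.5678, 0.8231). M is at the origin and V lies 38.7 along u from M, so V = 38.7·u = (31.86, -21.98). Tangency of A1 to both parallel lines with radius 7.6 puts E and P at M ± 7.6·n: E = (4.316, 6.256), P = (-4.316, -6.256). Equal radii place F and T the same way about V: F = V + 7.6·n = (36.17, -15.72), T = V − 7.6·n = (27.54, -28.23). Then |MT| = |T − M| = 39.44.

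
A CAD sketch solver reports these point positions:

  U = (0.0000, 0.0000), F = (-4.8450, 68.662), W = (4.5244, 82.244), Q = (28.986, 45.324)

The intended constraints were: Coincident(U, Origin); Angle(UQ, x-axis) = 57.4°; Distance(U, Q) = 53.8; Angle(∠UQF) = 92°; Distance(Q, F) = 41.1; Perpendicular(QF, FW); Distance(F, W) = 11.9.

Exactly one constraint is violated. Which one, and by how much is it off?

Distance(F, W) = 11.9 — off by 4.60.

U = (0.00, 0.00) ✓; UQ at 57.40° ✓; |UQ| = 53.80 ✓; ∠UQF = 92.00° ✓; |QF| = 41.10 ✓; ∠(QF, FW) = 90.00° ✓; |FW| = 16.50 ✗.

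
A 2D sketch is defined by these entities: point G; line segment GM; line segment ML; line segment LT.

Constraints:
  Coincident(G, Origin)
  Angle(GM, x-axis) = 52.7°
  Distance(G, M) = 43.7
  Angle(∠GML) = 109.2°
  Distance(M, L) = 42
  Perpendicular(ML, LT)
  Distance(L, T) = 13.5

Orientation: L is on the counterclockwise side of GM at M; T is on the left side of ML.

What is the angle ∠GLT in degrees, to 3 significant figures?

53.8°

G is at the origin; GM runs at 52.7° with length 43.7, so M = 43.7·(cos 52.7°, sin 52.7°) = (26.5, 34.8). ∠GML = 109.2°, so ML runs at 52.7° + (180° − 109.2°) = 124° from the x-axis; with |ML| = 42.0, L = M + 42.0·(cos 124°, sin 124°) = (3.30, 69.8). The perpendicularity gives LT at right angles to ML; with |LT| = 13.5 on the left of ML, T = L + 13.5·(-0.834, -0.552) = (-7.96, 62.3). Then cos ∠GLT = LG·LT / (|LG||LT|), giving 53.8°.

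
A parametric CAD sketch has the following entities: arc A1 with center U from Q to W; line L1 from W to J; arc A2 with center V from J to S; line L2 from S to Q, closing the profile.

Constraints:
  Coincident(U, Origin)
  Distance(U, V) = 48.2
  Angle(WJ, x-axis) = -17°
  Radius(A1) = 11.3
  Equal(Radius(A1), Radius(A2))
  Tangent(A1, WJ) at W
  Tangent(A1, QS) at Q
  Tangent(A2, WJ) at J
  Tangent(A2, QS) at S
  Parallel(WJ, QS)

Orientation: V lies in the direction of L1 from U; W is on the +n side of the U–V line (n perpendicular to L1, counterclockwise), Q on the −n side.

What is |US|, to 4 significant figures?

49.51

The slot axis is L1's direction at -17.0°, so u = (cos -17.0°, sin -17.0°) = (0.9563, -0.2924) and n = (−sin -17.0°, cos -17.0°) = (0.2924, 0.9563). U is at the origin and V lies 48.2 along u from U, so V = 48.2·u = (46.09, -14.09). Tangency of A1 to both parallel lines with radius 11.3 puts W and Q at U ± 11.3·n: W = (3.304, 10.81), Q = (-3.304, -10.81). Equal radii place J and S the same way about V: J = V + 11.3·n = (49.40, -3.286), S = V − 11.3·n = (42.79, -24.90). Then |US| = |S − U| = 49.51.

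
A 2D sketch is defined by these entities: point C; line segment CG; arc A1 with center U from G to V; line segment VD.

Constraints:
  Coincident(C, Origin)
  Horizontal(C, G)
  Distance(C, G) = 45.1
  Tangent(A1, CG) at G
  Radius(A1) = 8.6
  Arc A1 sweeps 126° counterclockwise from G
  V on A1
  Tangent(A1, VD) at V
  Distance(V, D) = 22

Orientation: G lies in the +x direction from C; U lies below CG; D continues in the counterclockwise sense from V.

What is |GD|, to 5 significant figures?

32.016

C is at the origin; CG is horizontal with |CG| = 45.1 and G on the +x side, so G = (45.100, 0.0000). The tangent condition forces UG to be normal to CG, so U = G + (0, -8.6) = (45.100, -8.6000). On A1, G sits at bearing 90° from U; a 126° counterclockwise sweep puts V at bearing 216°, so V = U + 8.6·(cos 216°, sin 216°) = (38.142, -13.655). Since A1 is tangent to VD there, UV ⟂ VD, so VD runs along (−sin 216°, cos 216°); with |VD| = 22.0, D = (51.074, -31.453). Then |GD| = |D − G| = 32.016.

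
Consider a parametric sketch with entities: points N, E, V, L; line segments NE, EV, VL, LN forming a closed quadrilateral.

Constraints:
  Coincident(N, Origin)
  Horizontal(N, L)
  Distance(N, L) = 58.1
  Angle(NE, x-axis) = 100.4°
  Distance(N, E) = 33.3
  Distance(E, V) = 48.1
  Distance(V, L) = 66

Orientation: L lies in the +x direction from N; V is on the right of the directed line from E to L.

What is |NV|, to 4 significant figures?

16.51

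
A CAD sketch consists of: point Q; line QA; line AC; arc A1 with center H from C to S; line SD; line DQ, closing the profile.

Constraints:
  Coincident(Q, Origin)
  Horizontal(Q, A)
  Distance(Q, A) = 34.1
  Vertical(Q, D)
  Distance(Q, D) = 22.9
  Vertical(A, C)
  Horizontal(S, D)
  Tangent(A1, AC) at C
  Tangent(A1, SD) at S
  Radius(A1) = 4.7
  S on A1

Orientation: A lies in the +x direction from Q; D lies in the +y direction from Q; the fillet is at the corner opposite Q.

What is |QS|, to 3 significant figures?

37.3

The virtual corner opposite Q is at (34.1, 22.9). Since A1 is tangent to AC there, HC ⟂ AC and tangency of A1 to SD means the radius HS is perpendicular to SD, with radius 4.7, so the center H sits 4.7 in from both sides at H = (29.4, 18.2). That places the tangent points at C = (34.1, 18.2) on AC and S = (29.4, 22.9) on SD. Then |QS| = |S − Q| = 37.3.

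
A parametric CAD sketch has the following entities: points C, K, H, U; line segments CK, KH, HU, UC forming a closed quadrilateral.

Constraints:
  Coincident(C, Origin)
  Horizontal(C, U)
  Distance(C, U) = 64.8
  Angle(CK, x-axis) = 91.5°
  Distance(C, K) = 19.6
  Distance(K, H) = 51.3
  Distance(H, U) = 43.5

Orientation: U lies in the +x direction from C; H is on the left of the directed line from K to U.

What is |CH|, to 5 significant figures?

61.239

Checks: C.y = 0.00, U.y = 0.00 ✓; |KH| = 51.30 ✓; |HU| = 43.50 ✓.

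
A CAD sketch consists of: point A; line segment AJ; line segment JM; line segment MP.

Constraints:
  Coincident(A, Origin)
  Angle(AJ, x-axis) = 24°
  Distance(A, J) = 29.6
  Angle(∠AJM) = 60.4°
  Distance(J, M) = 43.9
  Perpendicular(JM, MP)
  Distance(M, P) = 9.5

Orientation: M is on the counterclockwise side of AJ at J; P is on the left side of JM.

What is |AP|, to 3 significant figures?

33.5

A is at the origin; AJ runs at 24.0° with length 29.6, so J = 29.6·(cos 24.0°, sin 24.0°) = (27.0, 12.0). ∠AJM = 60.4°, so JM runs at 24.0° + (180° − 60.4°) = 144° from the x-axis; with |JM| = 43.9, M = J + 43.9·(cos 144°, sin 144°) = (-8.29, 38.1). JM is perpendicular to MP; with |MP| = 9.5 on the left of JM, P = M + 9.5·(-0.593, -0.805) = (-13.9, 30.4). Then |AP| = |P − A| = 33.5.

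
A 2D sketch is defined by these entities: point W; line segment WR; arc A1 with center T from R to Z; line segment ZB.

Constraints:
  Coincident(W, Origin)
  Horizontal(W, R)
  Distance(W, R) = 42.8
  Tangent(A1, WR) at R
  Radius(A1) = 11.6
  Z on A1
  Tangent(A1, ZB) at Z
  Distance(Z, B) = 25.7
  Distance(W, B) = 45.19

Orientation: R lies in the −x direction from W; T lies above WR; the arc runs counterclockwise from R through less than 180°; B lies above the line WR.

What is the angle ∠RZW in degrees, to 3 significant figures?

121°

W is at the origin; WR is horizontal with |WR| = 42.8 and R on the −x side, so R = (-42.8, 0.00). A1 meets WR tangentially, so TR is at right angles to WR, so T = R + (0, 11.6) = (-42.8, 11.6). Since TZ ⟂ ZB (tangency), |TB| = √(11.6² + 25.7²) = 28.2 regardless of where Z sits on A1. So B lies on both circle(W, 45.19) and circle(T, 28.2); the above-WR intersection is B = (-27.9, 35.5). Z is the foot of the tangent from B: Z = (-31.3, 10.1).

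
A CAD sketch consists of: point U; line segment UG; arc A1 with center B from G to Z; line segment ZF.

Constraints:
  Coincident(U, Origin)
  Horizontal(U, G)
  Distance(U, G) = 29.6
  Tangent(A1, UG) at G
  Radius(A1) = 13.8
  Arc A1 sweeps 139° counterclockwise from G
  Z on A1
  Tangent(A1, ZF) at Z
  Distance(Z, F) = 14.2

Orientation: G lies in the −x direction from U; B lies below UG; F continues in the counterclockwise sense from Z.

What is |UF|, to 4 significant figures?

43.64

U is at the origin; U and G share the same y with |UG| = 29.6 and G on the −x side, so G = (-29.60, 0.000). A1 meets UG tangentially, so BG is at right angles to UG, so B = G + (0, -13.8) = (-29.60, -13.80). On A1, G sits at bearing 90° from B; a 139° counterclockwise sweep puts Z at bearing 229°, so Z = B + 13.8·(cos 229°, sin 229°) = (-38.65, -24.21). Since A1 is tangent to ZF there, BZ ⟂ ZF, so ZF runs along (−sin 229°, cos 229°); with |ZF| = 14.2, F = (-27.94, -33.53). Then |UF| = |F − U| = 43.64.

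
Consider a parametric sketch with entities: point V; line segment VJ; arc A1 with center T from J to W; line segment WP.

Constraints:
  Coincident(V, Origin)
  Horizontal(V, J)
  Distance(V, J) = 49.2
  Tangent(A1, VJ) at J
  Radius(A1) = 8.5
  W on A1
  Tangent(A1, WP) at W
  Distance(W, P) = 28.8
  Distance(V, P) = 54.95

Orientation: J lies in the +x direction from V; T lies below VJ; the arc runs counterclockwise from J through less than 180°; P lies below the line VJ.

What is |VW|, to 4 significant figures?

41.56

Checks: |TW| = 8.500 ✓; ∠(TW, WP) = 90.00° ✓; |WP| = 28.80 ✓; |VP| = 54.95 ✓.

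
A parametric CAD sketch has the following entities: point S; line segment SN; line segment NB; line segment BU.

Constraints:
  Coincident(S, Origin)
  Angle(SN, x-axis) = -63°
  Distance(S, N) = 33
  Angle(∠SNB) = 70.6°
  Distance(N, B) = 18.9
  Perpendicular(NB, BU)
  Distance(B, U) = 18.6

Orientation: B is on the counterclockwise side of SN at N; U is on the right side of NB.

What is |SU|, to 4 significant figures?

50.36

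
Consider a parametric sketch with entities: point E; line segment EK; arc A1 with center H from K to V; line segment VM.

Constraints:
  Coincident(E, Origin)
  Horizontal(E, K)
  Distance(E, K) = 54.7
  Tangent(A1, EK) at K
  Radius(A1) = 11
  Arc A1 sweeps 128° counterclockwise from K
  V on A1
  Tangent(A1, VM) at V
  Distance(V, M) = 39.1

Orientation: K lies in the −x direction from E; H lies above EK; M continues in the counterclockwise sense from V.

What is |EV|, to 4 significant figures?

49.34

E is at the origin; E and K share the same y with |EK| = 54.7 and K on the −x side, so K = (-54.70, 0.000). Since A1 is tangent to EK there, HK ⟂ EK, so H = K + (0, 11) = (-54.70, 11.00). On A1, K sits at bearing -90° from H; a 128° counterclockwise sweep puts V at bearing 38°, so V = H + 11.0·(cos 38°, sin 38°) = (-46.03, 17.77). Then |EV| = |V − E| = 49.34.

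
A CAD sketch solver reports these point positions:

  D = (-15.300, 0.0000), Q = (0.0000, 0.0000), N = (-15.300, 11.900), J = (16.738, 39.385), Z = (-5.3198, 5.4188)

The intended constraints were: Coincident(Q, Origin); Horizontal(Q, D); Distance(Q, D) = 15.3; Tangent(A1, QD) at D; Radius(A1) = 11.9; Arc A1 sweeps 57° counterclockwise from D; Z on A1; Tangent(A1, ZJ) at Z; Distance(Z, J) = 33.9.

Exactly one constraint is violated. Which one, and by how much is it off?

Distance(Z, J) = 33.9 — off by 6.60.

Q = (0.00, 0.00) ✓; Q.y = 0.00, D.y = 0.00 ✓; |QD| = 15.30 ✓; ∠(ND, DQ) = 90.00° ✓; |ND| = 11.90 ✓; bearing(N→Z) − bearing(N→D) = 57.00° ✓; |NZ| = 11.90 ✓; ∠(NZ, ZJ) = 90.00° ✓; |ZJ| = 40.50 ✗.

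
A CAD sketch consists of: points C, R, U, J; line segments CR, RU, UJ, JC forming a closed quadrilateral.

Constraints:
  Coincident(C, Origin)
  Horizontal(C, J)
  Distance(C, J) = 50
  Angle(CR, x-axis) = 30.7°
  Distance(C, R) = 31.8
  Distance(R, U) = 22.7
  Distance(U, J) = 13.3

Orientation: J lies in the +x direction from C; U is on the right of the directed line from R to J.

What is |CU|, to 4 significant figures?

37.59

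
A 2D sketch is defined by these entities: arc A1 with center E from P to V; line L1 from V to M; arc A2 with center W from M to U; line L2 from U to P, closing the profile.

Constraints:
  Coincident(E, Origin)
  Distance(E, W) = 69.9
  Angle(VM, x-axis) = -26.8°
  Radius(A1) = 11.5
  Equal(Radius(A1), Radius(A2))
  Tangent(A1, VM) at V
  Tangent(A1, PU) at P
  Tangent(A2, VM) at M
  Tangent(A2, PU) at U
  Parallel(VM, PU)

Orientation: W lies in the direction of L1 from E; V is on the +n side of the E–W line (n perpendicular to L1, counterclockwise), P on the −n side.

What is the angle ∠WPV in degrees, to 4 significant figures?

80.66°

The slot axis is L1's direction at -26.8°, so u = (cos -26.8°, sin -26.8°) = (0.8926, -0.4509) and n = (−sin -26.8°, cos -26.8°) = (0.4509, 0.8926). E is at the origin and W lies 69.9 along u from E, so W = 69.9·u = (62.39, -31.52). Tangency of A1 to both parallel lines with radius 11.5 puts V and P at E ± 11.5·n: V = (5.185, 10.26), P = (-5.185, -10.26). Then cos ∠WPV = PW·PV / (|PW||PV|), giving 80.66°.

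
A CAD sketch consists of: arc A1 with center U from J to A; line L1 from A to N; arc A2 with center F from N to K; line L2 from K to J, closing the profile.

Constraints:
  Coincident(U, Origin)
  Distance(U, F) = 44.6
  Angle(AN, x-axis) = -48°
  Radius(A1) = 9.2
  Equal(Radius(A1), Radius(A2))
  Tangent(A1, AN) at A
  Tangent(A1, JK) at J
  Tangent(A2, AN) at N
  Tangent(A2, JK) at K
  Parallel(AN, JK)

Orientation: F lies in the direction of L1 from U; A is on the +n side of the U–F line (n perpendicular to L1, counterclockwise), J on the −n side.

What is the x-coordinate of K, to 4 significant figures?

23.01

Tangency of A1 to both parallel lines with radius 9.2 puts A and J at U ± 9.2·n: A = (6.837, 6.156), J = (-6.837, -6.156). Equal radii place N and K the same way about F: N = F + 9.2·n = (36.68, -26.99), K = F − 9.2·n = (23.01, -39.30). So K.x = 23.01.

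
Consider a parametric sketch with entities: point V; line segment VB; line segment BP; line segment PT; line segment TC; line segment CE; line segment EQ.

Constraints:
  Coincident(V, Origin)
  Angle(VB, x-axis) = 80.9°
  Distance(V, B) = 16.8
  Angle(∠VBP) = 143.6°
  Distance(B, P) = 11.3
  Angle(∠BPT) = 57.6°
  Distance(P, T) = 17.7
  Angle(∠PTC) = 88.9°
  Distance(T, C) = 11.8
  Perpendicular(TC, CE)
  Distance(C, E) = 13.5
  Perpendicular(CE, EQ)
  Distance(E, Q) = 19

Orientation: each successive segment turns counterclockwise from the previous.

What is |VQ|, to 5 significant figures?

28.886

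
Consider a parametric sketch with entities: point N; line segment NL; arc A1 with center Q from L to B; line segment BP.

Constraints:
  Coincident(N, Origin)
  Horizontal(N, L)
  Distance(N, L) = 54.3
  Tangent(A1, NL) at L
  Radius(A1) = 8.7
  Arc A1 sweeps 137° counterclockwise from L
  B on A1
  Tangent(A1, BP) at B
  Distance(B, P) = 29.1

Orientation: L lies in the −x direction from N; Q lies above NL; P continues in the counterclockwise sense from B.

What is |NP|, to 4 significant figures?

77.91

On A1, L sits at bearing -90° from Q; a 137° counterclockwise sweep puts B at bearing 47°, so B = Q + 8.7·(cos 47°, sin 47°) = (-48.37, 15.06). Since A1 is tangent to BP there, QB ⟂ BP, so BP runs along (−sin 47°, cos 47°); with |BP| = 29.1, P = (-69.65, 34.91). Then |NP| = |P − N| = 77.91.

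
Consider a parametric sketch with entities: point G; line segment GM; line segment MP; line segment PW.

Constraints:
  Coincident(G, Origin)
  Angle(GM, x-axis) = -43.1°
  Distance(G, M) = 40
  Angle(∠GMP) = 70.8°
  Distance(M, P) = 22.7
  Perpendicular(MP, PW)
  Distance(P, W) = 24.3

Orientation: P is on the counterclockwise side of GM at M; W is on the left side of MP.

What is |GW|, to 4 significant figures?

16.51

G is at the origin; GM runs at -43.1° with length 40.0, so M = 40.0·(cos -43.1°, sin -43.1°) = (29.21, -27.33). ∠GMP = 70.8°, so MP runs at -43.1° + (180° − 70.8°) = 66.10° from the x-axis; with |MP| = 22.7, P = M + 22.7·(cos 66.10°, sin 66.10°) = (38.40, -6.577). MP ⟂ PW; with |PW| = 24.3 on the left of MP, W = P + 24.3·(-0.9143, 0.4051) = (16.19, 3.268). Then |GW| = |W − G| = 16.51.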